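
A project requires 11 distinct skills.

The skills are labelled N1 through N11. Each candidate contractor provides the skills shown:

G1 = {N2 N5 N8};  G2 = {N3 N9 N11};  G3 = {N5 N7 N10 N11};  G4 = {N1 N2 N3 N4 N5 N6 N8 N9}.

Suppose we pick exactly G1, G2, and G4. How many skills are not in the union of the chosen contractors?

2

Union of G1, G2, G4 = {N1, N2, N3, N4, N5, N6, N8, N9, N11}.
Not covered: N7, N10 — 2 skills.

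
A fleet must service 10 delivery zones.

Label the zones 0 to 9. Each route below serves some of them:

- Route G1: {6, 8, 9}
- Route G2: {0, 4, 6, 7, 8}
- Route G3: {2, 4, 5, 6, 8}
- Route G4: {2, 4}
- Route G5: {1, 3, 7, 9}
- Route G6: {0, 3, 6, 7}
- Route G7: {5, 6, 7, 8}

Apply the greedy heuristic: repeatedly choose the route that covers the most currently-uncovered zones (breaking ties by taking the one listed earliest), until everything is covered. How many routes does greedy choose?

3

Greedy: pick G2 (covers 5 new) → pick G5 (covers 3 new) → pick G3 (covers 2 new). Total picks: 3.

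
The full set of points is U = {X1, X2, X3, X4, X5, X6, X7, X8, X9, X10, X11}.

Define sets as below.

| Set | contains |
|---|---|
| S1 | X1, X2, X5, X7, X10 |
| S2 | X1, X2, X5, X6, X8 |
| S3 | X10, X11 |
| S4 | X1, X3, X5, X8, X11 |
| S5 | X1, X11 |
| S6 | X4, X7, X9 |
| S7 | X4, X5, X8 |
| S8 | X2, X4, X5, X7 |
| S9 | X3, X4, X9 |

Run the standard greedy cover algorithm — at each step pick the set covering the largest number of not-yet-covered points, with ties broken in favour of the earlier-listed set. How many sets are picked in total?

Greedy: pick S1 (covers 5 new) → pick S4 (covers 3 new) → pick S6 (covers 2 new) → pick S2 (covers 1 new). Total picks: 4.

4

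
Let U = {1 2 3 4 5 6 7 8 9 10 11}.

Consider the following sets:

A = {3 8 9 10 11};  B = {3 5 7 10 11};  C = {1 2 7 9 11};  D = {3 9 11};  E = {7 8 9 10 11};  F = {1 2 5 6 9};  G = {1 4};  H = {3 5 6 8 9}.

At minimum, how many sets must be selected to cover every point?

E, F, G, and H cover everything between them: the union {1, 2, 3, 4, 5, 6, 7, 8, 9, 10, 11} is all of U.
No 3 of the 8 sets cover everything (all 56 combinations miss at least one point), so 4 is optimal.

4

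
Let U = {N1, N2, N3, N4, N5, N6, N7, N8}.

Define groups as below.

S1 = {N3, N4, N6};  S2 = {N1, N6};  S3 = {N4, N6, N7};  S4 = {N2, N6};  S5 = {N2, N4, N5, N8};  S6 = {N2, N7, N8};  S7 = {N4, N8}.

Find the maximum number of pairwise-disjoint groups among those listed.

S2, S7 are pairwise disjoint (S2={N1,N6}; S7={N4,N8}).
Every remaining group overlaps one of these, and no 3 of the listed groups are pairwise disjoint, so 2 is the maximum.

2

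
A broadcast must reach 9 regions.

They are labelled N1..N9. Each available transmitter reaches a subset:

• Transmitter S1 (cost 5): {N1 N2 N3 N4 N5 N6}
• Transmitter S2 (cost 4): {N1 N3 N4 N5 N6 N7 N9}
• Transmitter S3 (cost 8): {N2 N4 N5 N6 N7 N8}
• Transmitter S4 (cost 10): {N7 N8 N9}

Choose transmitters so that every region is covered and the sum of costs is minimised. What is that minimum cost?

S2, S3 together cover every region (S2 ∪ S3 = {N1, N2, N3, N4, N5, N6, N7, N8, N9}); total cost 4 + 8 = 12.
No covering selection has total cost below 12.

12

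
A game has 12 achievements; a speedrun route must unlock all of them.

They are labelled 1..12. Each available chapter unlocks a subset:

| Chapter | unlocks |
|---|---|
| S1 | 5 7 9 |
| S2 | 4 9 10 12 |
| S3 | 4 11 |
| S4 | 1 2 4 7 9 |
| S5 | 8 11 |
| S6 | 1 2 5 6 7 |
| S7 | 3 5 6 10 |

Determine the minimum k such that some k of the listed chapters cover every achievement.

Take {S2, S4, S5, S7}. Their union is {1, 2, 3, 4, 5, 6, 7, 8, 9, 10, 11, 12}, which is all 12 achievements.
No 3 of the 7 chapters cover everything (all 35 combinations miss at least one achievement), so 4 is optimal.

4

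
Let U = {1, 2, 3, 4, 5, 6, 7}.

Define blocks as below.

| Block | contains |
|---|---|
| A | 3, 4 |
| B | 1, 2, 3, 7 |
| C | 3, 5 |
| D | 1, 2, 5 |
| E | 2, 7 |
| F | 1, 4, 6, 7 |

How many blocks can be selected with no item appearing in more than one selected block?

2

C, E are pairwise disjoint (C={3,5}; E={2,7}).
Every remaining block overlaps one of these, and no 3 of the listed blocks are pairwise disjoint, so 2 is the maximum.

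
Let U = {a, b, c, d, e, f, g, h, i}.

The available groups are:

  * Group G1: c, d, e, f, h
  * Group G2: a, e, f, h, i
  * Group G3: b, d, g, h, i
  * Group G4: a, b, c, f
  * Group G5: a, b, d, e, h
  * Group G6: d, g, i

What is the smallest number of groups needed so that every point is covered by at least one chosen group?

G2, G4, and G6 cover everything between them: the union {a, b, c, d, e, f, g, h, i} is all of U.
No 2 of the 6 groups cover everything (all 15 combinations miss at least one point), so 3 is optimal.

3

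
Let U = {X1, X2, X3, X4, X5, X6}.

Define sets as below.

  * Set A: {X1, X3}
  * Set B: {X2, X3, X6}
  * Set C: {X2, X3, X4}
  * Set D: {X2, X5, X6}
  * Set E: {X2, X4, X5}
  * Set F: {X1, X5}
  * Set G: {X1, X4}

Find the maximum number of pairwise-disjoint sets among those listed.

A, E are pairwise disjoint (A={X1,X3}; E={X2,X4,X5}).
Every remaining set overlaps one of these, and no 3 of the listed sets are pairwise disjoint, so 2 is the maximum.

2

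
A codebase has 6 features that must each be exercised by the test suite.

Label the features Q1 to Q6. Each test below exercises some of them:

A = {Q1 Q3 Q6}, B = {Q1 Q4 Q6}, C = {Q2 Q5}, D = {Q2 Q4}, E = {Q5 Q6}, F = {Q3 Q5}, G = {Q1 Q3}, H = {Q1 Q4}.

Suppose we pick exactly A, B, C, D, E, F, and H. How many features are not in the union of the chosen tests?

0

Union of A, B, C, D, E, F, H = {Q1, Q2, Q3, Q4, Q5, Q6} — that's every feature, so 0 are uncovered.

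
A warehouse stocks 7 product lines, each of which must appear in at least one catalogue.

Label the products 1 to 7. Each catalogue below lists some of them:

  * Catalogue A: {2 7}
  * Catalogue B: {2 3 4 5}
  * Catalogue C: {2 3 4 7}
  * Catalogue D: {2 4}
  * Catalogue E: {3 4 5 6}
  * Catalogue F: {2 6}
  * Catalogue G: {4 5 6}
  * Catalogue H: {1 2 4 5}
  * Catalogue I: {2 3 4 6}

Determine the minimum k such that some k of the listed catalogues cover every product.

3

Take {C, H, I}. Their union is {1, 2, 3, 4, 5, 6, 7}, which is all 7 products.
Only H contains 1, so H is forced; the remaining 3 products need at least 2 more catalogues (each remaining catalogue adds at most 2) — so at least 3 catalogues are needed, and 3 is optimal.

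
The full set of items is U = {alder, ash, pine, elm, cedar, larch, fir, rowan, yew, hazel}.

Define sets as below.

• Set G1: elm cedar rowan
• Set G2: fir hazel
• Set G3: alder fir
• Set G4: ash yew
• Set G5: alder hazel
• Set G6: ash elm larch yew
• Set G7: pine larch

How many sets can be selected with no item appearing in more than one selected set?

4

G1, G2, G4, G7 are pairwise disjoint (G1={elm,cedar,rowan}; G2={fir,hazel}; G4={ash,yew}; G7={pine,larch}).
Every remaining set overlaps one of these, and no 5 of the listed sets are pairwise disjoint, so 4 is the maximum.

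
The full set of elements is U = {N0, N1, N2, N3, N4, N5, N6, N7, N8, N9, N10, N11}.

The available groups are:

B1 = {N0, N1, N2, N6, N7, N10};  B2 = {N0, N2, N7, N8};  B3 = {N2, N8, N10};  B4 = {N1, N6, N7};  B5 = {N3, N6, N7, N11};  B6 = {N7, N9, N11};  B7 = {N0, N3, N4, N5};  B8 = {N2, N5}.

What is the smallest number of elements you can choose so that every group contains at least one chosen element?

3

Take H = {N2, N4, N7}. Each listed group contains at least one of these, so H is a hitting set of size 3.
The groups B3, B4, B7 are pairwise disjoint, so any hitting set needs a separate element for each — at least 3. Hence 3 is optimal.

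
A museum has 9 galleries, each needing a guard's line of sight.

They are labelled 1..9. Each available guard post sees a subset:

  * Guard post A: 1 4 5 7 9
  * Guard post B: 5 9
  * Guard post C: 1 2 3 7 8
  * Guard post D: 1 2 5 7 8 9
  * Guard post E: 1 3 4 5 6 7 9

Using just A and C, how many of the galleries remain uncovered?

1

Union of A, C = {1, 2, 3, 4, 5, 7, 8, 9}.
Not covered: 6 — 1 gallery.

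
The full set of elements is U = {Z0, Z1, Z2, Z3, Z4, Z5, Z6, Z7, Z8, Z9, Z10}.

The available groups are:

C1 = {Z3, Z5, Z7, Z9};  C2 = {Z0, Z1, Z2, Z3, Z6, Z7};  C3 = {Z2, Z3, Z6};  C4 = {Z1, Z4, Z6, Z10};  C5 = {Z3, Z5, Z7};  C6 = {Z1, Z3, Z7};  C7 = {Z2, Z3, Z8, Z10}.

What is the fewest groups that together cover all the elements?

Take {C1, C2, C4, C7}. Their union is {Z0, Z1, Z2, Z3, Z4, Z5, Z6, Z7, Z8, Z9, Z10}, which is all 11 elements.
Only C2 contains Z0, so C2 is forced; the remaining 5 elements need at least 3 more groups (each remaining group adds at most 2) — so at least 4 groups are needed, and 4 is optimal.

4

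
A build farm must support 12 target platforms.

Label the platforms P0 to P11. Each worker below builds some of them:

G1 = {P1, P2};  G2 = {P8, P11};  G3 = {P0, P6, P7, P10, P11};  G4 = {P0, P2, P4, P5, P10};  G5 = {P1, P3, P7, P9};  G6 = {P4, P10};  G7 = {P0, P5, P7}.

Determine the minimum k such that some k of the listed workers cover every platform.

4

G2 and G3 and G4 and G5 together: G2 ∪ G3 ∪ G4 ∪ G5 = {P0, P1, P2, P3, P4, P5, P6, P7, P8, P9, P10, P11} — every platform is covered.
Only G3 contains P6, so G3 is forced; the remaining 7 platforms need at least 3 more workers (each remaining worker adds at most 3) — so at least 4 workers are needed, and 4 is optimal.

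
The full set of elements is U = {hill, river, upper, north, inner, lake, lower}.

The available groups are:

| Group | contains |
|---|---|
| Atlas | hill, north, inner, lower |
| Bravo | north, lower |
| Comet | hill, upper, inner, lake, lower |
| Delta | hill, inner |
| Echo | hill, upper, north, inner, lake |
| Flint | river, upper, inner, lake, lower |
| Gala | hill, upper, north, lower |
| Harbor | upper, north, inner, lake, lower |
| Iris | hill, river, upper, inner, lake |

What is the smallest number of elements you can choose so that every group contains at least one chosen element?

2

H = {hill, lower} meets every group (each contains at least one member of H), and |H| = 2.
The groups Bravo, Delta are pairwise disjoint, so any hitting set needs a separate element for each — at least 2. Hence 2 is optimal.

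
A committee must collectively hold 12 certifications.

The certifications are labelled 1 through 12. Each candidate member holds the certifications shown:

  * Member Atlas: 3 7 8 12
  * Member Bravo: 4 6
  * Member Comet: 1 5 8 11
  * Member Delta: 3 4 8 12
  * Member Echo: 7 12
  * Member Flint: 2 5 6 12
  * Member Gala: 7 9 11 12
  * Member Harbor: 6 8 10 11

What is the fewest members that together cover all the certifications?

5

Take {Comet, Delta, Flint, Gala, Harbor}. Their union is {1, 2, 3, 4, 5, 6, 7, 8, 9, 10, 11, 12}, which is all 12 certifications.
No 4 of the 8 members cover everything (all 70 combinations miss at least one certification), so 5 is optimal.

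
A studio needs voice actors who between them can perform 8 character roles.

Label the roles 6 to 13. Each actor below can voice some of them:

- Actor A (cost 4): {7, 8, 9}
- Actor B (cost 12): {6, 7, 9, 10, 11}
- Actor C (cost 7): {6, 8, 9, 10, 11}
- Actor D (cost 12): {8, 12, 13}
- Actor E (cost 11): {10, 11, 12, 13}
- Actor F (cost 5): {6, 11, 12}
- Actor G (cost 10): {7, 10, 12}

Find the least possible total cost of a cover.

A, E, F together cover every role (A ∪ E ∪ F = {6, 7, 8, 9, 10, 11, 12, 13}); total cost 4 + 11 + 5 = 20.
No covering selection has total cost below 20.

20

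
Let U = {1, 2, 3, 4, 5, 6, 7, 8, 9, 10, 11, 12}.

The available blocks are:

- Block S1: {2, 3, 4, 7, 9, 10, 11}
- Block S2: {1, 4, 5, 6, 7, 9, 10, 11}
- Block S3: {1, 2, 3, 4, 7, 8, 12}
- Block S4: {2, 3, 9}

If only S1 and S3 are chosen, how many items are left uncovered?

Union of S1, S3 = {1, 2, 3, 4, 7, 8, 9, 10, 11, 12}.
Not covered: 5, 6 — 2 items.

2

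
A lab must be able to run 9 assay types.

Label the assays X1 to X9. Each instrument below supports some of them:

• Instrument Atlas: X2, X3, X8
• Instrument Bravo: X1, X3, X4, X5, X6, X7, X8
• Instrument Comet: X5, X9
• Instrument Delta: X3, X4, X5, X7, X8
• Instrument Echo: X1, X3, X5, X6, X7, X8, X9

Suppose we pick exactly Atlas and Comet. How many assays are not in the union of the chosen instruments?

Union of Atlas, Comet = {X2, X3, X5, X8, X9}.
Not covered: X1, X4, X6, X7 — 4 assays.

4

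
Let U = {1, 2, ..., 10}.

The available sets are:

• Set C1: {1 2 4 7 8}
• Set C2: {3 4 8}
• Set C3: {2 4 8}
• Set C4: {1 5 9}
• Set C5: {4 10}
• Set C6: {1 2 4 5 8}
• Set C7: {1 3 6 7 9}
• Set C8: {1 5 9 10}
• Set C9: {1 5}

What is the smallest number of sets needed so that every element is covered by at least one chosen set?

3

C3 and C7 and C8 together: C3 ∪ C7 ∪ C8 = {1, 2, 3, 4, 5, 6, 7, 8, 9, 10} — every element is covered.
Only C7 contains 6, so C7 is forced; the remaining 5 elements need at least 2 more sets (each remaining set adds at most 4) — so at least 3 sets are needed, and 3 is optimal.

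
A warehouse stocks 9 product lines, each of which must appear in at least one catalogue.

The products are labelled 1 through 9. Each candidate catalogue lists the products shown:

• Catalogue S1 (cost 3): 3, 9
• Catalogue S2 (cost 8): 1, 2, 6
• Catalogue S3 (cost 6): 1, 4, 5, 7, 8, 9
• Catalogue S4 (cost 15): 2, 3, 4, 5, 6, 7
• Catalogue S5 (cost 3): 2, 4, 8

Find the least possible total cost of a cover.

17

S1, S2, S3 together cover every product (S1 ∪ S2 ∪ S3 = {1, 2, 3, 4, 5, 6, 7, 8, 9}); total cost 3 + 8 + 6 = 17.
The greedy pick S3, S1, S5, S2 costs 20; no covering selection beats 17.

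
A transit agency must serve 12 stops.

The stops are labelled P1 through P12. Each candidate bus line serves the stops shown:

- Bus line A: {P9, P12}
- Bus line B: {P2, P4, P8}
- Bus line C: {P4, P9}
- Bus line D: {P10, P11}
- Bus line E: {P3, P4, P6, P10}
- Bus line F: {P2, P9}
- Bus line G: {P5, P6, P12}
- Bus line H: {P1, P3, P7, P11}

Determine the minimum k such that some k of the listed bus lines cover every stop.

Take {B, C, E, G, H}. Their union is {P1, P2, P3, P4, P5, P6, P7, P8, P9, P10, P11, P12}, which is all 12 stops.
No 4 of the 8 bus lines cover everything (all 70 combinations miss at least one stop), so 5 is optimal.

5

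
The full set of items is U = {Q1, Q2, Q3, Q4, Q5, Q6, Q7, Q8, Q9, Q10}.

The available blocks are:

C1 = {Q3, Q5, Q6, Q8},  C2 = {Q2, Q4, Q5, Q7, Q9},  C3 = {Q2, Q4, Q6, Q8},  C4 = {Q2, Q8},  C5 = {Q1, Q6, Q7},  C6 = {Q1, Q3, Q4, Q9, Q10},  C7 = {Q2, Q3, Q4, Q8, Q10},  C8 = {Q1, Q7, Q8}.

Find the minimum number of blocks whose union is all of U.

C2, C5, and C7 cover everything between them: the union {Q1, Q2, Q3, Q4, Q5, Q6, Q7, Q8, Q9, Q10} is all of U.
No 2 of the 8 blocks cover everything (all 28 combinations miss at least one item), so 3 is optimal.

3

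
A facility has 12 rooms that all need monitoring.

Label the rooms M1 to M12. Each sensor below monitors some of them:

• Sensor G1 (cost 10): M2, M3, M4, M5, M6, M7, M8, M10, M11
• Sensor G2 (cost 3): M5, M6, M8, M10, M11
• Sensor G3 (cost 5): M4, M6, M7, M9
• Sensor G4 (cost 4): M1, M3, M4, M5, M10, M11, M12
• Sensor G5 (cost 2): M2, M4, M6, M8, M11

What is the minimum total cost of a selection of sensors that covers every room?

11

G3, G4, G5 together cover every room (G3 ∪ G4 ∪ G5 = {M1, M2, M3, M4, M5, M6, M7, M8, M9, M10, M11, M12}); total cost 5 + 4 + 2 = 11.
No covering selection has total cost below 11.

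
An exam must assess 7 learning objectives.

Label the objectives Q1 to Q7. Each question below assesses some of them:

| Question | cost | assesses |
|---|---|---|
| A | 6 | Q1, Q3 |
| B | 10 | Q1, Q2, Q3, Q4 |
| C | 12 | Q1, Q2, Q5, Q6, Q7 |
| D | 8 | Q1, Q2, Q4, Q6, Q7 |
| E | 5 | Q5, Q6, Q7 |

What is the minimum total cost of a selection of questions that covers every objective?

B, E together cover every objective (B ∪ E = {Q1, Q2, Q3, Q4, Q5, Q6, Q7}); total cost 10 + 5 = 15.
The greedy pick D, E, A costs 19; no covering selection beats 15.

15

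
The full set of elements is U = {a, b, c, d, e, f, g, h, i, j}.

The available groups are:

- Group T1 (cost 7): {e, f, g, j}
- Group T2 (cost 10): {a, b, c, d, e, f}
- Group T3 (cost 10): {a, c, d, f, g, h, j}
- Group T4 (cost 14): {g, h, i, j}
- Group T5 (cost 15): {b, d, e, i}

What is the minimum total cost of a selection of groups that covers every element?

T2, T4 together cover every element (T2 ∪ T4 = {a, b, c, d, e, f, g, h, i, j}); total cost 10 + 14 = 24.
The greedy pick T3, T2, T4 costs 34; no covering selection beats 24.

24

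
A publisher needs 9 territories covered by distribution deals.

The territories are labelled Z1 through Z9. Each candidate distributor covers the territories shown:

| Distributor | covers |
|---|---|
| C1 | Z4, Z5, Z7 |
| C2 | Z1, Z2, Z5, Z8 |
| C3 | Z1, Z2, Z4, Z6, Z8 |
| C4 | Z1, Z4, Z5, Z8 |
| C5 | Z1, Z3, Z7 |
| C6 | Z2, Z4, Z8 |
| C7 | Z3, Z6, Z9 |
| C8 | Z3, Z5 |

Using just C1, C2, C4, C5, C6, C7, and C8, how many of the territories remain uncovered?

0

Union of C1, C2, C4, C5, C6, C7, C8 = {Z1, Z2, Z3, Z4, Z5, Z6, Z7, Z8, Z9} — that's every territory, so 0 are uncovered.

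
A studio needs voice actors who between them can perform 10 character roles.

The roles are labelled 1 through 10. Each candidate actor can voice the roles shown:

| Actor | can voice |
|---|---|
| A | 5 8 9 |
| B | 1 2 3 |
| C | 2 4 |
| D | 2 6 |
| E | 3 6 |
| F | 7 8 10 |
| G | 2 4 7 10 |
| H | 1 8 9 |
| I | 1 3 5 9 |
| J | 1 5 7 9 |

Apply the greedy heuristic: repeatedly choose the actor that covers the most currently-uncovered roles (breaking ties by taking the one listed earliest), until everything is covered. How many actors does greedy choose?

Greedy: pick G (covers 4 new) → pick I (covers 4 new) → pick A (covers 1 new) → pick D (covers 1 new). Total picks: 4.

4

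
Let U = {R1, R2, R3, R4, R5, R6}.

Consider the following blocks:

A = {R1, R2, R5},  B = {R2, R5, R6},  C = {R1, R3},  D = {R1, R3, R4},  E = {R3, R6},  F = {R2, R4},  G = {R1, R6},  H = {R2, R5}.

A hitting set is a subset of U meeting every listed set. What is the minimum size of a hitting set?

T = {R2, R3, R6} meets every block (each contains at least one member of T), and |T| = 3.
No choice of 2 points meets every block, so 3 is the minimum.

3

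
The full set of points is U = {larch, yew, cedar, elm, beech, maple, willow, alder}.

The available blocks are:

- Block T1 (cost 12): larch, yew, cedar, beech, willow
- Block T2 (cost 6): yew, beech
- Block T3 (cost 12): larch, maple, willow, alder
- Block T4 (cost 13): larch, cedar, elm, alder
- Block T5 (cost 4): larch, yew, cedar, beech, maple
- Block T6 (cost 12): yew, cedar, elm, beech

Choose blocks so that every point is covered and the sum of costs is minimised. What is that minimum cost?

24

T3, T6 together cover every point (T3 ∪ T6 = {larch, yew, cedar, elm, beech, maple, willow, alder}); total cost 12 + 12 = 24.
The greedy pick T5, T3, T6 costs 28; no covering selection beats 24.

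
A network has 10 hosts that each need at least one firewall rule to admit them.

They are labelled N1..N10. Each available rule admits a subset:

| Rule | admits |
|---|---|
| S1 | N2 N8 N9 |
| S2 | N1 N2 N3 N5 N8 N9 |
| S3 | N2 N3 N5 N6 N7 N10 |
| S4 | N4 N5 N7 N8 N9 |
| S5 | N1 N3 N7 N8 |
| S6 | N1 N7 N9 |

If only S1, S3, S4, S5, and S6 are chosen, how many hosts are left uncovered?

0

Union of S1, S3, S4, S5, S6 = {N1, N2, N3, N4, N5, N6, N7, N8, N9, N10} — that's every host, so 0 are uncovered.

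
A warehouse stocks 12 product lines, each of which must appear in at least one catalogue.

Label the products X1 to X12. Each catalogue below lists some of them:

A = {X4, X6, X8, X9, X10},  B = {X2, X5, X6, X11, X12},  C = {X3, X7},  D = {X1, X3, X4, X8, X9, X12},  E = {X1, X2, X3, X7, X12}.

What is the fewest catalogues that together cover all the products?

3

Take {A, B, E}. Their union is {X1, X2, X3, X4, X5, X6, X7, X8, X9, X10, X11, X12}, which is all 12 products.
Only B contains X5, so B is forced; the remaining 7 products need at least 2 more catalogues (each remaining catalogue adds at most 5) — so at least 3 catalogues are needed, and 3 is optimal.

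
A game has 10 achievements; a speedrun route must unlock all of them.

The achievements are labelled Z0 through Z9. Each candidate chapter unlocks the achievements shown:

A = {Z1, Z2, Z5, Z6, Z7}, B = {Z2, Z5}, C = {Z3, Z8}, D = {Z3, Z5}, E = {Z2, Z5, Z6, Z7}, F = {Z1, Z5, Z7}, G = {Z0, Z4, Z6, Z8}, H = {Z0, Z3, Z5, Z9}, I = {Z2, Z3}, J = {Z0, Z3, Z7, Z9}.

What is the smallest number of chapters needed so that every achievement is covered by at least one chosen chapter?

3

Take {A, G, J}. Their union is {Z0, Z1, Z2, Z3, Z4, Z5, Z6, Z7, Z8, Z9}, which is all 10 achievements.
Only G contains Z4, so G is forced; the remaining 6 achievements need at least 2 more chapters (each remaining chapter adds at most 4) — so at least 3 chapters are needed, and 3 is optimal.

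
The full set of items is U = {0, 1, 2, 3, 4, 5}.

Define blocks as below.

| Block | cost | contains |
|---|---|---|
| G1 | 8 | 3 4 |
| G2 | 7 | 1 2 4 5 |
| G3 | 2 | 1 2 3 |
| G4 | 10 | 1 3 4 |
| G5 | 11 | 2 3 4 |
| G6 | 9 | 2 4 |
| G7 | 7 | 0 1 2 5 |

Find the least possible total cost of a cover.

G1, G7 together cover every item (G1 ∪ G7 = {0, 1, 2, 3, 4, 5}); total cost 8 + 7 = 15.
The greedy pick G3, G2, G7 costs 16; no covering selection beats 15.

15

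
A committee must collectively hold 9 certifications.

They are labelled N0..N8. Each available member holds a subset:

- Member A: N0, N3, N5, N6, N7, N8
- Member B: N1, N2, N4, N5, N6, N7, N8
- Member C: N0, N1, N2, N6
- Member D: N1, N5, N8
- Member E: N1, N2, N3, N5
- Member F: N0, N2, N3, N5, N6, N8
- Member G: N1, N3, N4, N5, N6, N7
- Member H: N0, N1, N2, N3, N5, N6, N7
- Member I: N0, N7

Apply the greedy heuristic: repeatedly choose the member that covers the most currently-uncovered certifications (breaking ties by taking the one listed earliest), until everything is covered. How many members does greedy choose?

Greedy: pick B (covers 7 new) → pick A (covers 2 new). Total picks: 2.

2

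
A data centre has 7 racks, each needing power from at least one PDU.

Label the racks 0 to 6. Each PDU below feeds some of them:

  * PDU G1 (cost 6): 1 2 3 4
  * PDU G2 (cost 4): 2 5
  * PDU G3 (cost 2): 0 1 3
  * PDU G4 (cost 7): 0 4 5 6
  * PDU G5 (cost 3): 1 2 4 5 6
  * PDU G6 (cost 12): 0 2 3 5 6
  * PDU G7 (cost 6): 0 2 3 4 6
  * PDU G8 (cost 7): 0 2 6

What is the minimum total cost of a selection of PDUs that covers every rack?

G3, G5 together cover every rack (G3 ∪ G5 = {0, 1, 2, 3, 4, 5, 6}); total cost 2 + 3 = 5.
No covering selection has total cost below 5.

5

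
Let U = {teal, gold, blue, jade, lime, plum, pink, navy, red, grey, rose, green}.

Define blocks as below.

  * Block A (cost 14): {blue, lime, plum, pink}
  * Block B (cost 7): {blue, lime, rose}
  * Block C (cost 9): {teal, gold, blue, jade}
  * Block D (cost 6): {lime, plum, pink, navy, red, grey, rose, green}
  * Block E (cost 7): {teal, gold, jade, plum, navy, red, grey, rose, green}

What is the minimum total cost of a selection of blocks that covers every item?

C, D together cover every item (C ∪ D = {teal, gold, blue, jade, lime, plum, pink, navy, red, grey, rose, green}); total cost 9 + 6 = 15.
No covering selection has total cost below 15.

15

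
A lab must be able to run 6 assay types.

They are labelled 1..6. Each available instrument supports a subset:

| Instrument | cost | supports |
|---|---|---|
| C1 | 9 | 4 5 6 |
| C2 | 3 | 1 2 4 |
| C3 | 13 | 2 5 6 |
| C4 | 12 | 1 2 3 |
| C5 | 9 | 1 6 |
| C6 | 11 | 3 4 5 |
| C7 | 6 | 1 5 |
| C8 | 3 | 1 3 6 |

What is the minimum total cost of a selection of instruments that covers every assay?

C2, C7, C8 together cover every assay (C2 ∪ C7 ∪ C8 = {1, 2, 3, 4, 5, 6}); total cost 3 + 6 + 3 = 12.
No covering selection has total cost below 12.

12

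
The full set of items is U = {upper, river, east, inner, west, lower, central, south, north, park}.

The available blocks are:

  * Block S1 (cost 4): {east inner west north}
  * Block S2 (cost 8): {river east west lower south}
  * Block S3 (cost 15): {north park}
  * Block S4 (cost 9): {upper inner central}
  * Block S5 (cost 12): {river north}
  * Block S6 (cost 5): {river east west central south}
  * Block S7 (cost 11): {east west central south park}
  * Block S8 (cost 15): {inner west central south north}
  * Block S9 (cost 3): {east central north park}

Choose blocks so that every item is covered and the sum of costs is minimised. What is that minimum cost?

20

S2, S4, S9 together cover every item (S2 ∪ S4 ∪ S9 = {upper, river, east, inner, west, lower, central, south, north, park}); total cost 8 + 9 + 3 = 20.
The greedy pick S9, S6, S1, S2, S4 costs 29; no covering selection beats 20.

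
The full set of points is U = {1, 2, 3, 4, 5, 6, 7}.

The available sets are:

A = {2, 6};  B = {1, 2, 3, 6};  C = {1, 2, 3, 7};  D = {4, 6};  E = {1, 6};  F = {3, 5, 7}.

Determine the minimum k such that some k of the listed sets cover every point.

B and D and F together: B ∪ D ∪ F = {1, 2, 3, 4, 5, 6, 7} — every point is covered.
Only D contains 4, so D is forced; the remaining 5 points need at least 2 more sets (each remaining set adds at most 4) — so at least 3 sets are needed, and 3 is optimal.

3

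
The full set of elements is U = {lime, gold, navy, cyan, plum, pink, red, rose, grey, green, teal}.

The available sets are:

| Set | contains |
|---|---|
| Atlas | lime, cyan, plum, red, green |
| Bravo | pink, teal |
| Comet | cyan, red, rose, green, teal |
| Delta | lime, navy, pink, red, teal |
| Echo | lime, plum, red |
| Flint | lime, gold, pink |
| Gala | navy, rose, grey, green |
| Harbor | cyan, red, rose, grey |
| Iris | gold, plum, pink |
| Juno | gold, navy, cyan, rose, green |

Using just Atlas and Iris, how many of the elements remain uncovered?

Union of Atlas, Iris = {lime, gold, cyan, plum, pink, red, green}.
Not covered: navy, rose, grey, teal — 4 elements.

4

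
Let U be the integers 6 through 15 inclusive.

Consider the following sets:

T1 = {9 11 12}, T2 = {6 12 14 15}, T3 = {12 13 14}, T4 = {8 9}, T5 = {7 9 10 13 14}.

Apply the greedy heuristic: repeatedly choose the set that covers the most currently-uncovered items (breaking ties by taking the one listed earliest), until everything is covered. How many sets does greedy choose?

Greedy: pick T5 (covers 5 new) → pick T2 (covers 3 new) → pick T1 (covers 1 new) → pick T4 (covers 1 new). Total picks: 4.

4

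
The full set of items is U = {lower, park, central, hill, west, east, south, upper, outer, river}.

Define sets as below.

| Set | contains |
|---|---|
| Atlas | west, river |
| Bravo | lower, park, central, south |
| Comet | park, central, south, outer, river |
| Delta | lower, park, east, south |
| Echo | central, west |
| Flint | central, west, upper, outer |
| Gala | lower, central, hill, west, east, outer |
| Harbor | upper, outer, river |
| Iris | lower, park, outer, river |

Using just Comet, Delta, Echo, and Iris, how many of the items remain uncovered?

Union of Comet, Delta, Echo, Iris = {lower, park, central, west, east, south, outer, river}.
Not covered: hill, upper — 2 items.

2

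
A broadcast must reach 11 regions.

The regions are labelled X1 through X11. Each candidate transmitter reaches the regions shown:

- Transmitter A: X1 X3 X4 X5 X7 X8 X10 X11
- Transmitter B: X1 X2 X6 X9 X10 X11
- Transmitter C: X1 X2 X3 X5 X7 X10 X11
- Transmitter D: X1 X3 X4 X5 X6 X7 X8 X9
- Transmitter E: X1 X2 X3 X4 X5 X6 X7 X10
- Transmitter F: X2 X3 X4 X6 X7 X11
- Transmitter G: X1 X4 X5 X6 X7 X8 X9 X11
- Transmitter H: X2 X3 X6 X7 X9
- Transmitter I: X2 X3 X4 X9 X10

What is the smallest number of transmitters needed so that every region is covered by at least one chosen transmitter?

2

C and G together: C ∪ G = {X1, X2, X3, X4, X5, X6, X7, X8, X9, X10, X11} — every region is covered.
No single transmitter has all 11 regions (the largest, A, has 8), so 2 is optimal.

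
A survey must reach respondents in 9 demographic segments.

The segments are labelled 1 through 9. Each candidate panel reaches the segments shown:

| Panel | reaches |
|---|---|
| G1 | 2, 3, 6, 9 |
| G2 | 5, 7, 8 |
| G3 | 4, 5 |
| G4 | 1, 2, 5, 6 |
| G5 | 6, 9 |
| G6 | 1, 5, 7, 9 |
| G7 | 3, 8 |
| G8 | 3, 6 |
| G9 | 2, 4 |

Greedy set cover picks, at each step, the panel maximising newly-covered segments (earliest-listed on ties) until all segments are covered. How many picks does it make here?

4

Greedy: pick G1 (covers 4 new) → pick G2 (covers 3 new) → pick G3 (covers 1 new) → pick G4 (covers 1 new). Total picks: 4.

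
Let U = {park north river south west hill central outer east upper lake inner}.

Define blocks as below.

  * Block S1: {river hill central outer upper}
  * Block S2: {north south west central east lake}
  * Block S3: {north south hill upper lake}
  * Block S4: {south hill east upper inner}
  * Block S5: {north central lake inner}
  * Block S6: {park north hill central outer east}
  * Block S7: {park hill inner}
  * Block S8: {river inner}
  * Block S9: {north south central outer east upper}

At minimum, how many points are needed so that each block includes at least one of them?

The 3 points {south, outer, inner} hit every block.
No choice of 2 points meets every block, so 3 is the minimum.

3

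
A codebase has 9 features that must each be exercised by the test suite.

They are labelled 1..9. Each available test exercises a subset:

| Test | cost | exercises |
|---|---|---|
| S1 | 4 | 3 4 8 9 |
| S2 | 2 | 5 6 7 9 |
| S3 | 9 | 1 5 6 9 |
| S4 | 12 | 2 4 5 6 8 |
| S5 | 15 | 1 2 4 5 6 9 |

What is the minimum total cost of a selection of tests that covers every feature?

21

S1, S2, S5 together cover every feature (S1 ∪ S2 ∪ S5 = {1, 2, 3, 4, 5, 6, 7, 8, 9}); total cost 4 + 2 + 15 = 21.
No covering selection has total cost below 21.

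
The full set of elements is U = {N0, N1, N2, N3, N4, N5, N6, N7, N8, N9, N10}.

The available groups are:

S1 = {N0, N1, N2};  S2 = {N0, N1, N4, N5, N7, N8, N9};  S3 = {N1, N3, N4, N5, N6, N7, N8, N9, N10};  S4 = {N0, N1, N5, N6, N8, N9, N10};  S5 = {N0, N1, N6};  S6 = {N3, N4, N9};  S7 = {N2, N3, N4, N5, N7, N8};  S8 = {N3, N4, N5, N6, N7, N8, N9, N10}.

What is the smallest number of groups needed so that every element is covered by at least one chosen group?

S1 and S3 cover everything between them: the union {N0, N1, N2, N3, N4, N5, N6, N7, N8, N9, N10} is all of U.
No single group has all 11 elements (the largest, S3, has 9), so 2 is optimal.

2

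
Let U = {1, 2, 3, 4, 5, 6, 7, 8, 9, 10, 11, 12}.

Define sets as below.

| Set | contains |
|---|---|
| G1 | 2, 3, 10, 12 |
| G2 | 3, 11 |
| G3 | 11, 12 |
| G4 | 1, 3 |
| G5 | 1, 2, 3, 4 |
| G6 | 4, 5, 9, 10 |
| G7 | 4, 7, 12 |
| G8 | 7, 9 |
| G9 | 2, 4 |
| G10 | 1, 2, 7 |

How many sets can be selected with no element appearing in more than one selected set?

4

G3, G4, G8, G9 are pairwise disjoint (G3={11,12}; G4={1,3}; G8={7,9}; G9={2,4}).
Every remaining set overlaps one of these, and no 5 of the listed sets are pairwise disjoint, so 4 is the maximum.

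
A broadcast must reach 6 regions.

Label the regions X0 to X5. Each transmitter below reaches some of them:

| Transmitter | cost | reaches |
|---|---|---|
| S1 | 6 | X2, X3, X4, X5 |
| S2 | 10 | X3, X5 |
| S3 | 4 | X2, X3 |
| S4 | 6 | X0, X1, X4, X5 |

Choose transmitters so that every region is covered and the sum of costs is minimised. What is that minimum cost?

10

S3, S4 together cover every region (S3 ∪ S4 = {X0, X1, X2, X3, X4, X5}); total cost 4 + 6 = 10.
The greedy pick S1, S4 costs 12; no covering selection beats 10.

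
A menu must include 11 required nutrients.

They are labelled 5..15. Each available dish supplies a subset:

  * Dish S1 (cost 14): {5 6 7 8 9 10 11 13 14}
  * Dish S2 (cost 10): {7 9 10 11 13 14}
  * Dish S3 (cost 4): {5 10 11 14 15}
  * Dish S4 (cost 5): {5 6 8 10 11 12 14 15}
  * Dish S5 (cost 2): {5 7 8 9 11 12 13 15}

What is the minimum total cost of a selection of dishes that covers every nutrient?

S4, S5 together cover every nutrient (S4 ∪ S5 = {5, 6, 7, 8, 9, 10, 11, 12, 13, 14, 15}); total cost 5 + 2 = 7.
No covering selection has total cost below 7.

7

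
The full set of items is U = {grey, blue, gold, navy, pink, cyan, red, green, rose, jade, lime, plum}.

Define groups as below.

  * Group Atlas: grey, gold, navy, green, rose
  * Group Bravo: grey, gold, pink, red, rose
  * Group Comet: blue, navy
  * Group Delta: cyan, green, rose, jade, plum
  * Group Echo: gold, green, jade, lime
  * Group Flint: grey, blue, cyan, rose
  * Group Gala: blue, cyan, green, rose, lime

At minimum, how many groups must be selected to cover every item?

Take {Atlas, Bravo, Delta, Gala}. Their union is {grey, blue, gold, navy, pink, cyan, red, green, rose, jade, lime, plum}, which is all 12 items.
No 3 of the 7 groups cover everything (all 35 combinations miss at least one item), so 4 is optimal.

4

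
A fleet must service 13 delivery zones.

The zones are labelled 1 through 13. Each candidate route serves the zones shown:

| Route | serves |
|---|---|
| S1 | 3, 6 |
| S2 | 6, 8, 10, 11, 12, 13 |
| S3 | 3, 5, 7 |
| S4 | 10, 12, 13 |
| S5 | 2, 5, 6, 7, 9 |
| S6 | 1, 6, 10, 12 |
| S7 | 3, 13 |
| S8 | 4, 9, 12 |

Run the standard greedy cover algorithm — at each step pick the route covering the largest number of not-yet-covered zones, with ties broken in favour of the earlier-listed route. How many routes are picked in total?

5

Greedy: pick S2 (covers 6 new) → pick S5 (covers 4 new) → pick S1 (covers 1 new) → pick S6 (covers 1 new) → pick S8 (covers 1 new). Total picks: 5.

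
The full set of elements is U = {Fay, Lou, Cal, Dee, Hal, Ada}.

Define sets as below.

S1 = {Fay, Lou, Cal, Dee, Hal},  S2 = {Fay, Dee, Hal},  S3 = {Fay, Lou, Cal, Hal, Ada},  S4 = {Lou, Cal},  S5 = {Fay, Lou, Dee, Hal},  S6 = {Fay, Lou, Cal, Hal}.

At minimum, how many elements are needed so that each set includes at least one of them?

2

Take H = {Fay, Lou}. Each listed set contains at least one of these, so H is a hitting set of size 2.
The sets S2, S4 are pairwise disjoint, so any hitting set needs a separate element for each — at least 2. Hence 2 is optimal.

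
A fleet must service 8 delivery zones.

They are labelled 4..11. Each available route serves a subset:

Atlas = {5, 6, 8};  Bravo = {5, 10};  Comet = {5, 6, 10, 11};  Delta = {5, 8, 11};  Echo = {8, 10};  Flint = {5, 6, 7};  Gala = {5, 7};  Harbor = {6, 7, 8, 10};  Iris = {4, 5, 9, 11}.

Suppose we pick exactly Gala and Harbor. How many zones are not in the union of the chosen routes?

3

Union of Gala, Harbor = {5, 6, 7, 8, 10}.
Not covered: 4, 9, 11 — 3 zones.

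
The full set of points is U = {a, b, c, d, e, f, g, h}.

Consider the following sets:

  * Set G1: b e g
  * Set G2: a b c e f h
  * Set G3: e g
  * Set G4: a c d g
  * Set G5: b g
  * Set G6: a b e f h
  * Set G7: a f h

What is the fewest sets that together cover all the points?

2

Take {G2, G4}. Their union is {a, b, c, d, e, f, g, h}, which is all 8 points.
No single set has all 8 points (the largest, G2, has 6), so 2 is optimal.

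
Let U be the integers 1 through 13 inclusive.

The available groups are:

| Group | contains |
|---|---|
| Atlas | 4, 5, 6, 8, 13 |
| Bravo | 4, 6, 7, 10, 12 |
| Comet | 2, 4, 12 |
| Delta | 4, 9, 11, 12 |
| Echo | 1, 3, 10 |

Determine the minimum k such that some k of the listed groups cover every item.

5

Take {Atlas, Bravo, Comet, Delta, Echo}. Their union is {1, 2, 3, 4, 5, 6, 7, 8, 9, 10, 11, 12, 13}, which is all 13 items.
No 4 of the 5 groups cover everything (all 5 combinations miss at least one item), so 5 is optimal.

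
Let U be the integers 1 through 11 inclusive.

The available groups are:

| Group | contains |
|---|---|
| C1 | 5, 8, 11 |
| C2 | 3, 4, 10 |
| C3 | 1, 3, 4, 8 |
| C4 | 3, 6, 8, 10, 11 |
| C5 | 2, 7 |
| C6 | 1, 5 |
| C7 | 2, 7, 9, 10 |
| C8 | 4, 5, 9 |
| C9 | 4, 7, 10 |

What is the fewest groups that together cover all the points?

4

C4, C5, C6, and C8 cover everything between them: the union {1, 2, 3, 4, 5, 6, 7, 8, 9, 10, 11} is all of U.
No 3 of the 9 groups cover everything (all 84 combinations miss at least one point), so 4 is optimal.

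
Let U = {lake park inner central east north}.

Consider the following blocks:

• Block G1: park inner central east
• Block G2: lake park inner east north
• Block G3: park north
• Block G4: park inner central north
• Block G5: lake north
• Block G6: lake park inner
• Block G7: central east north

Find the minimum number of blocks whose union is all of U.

2

Take {G2, G7}. Their union is {lake, park, inner, central, east, north}, which is all 6 items.
No single block has all 6 items (the largest, G2, has 5), so 2 is optimal.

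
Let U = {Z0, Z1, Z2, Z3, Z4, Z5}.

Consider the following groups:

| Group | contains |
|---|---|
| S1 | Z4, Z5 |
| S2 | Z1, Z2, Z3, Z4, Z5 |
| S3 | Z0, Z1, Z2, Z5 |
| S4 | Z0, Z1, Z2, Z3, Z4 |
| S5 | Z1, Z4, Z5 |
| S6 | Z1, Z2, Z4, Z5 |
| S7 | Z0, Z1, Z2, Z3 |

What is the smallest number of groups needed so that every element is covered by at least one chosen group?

2

S2 and S4 together: S2 ∪ S4 = {Z0, Z1, Z2, Z3, Z4, Z5} — every element is covered.
No single group has all 6 elements (the largest, S2, has 5), so 2 is optimal.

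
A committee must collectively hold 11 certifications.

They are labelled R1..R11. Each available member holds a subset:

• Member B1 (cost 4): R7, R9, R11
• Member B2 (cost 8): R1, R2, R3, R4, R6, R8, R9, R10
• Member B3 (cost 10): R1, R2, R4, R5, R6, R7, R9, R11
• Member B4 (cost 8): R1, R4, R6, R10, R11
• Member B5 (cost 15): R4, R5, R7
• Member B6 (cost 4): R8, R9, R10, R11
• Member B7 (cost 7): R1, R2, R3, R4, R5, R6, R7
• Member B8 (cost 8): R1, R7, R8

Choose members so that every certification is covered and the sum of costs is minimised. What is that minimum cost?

B6, B7 together cover every certification (B6 ∪ B7 = {R1, R2, R3, R4, R5, R6, R7, R8, R9, R10, R11}); total cost 4 + 7 = 11.
The greedy pick B2, B1, B7 costs 19; no covering selection beats 11.

11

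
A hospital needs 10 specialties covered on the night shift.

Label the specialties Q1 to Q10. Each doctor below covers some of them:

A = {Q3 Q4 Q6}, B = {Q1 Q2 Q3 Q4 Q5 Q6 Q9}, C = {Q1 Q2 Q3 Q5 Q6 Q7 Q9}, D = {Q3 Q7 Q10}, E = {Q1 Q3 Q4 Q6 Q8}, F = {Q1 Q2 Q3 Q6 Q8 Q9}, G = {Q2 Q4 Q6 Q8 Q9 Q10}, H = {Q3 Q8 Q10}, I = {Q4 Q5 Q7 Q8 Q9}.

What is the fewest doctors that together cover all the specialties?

C and G together: C ∪ G = {Q1, Q2, Q3, Q4, Q5, Q6, Q7, Q8, Q9, Q10} — every specialty is covered.
No single doctor has all 10 specialties (the largest, B, has 7), so 2 is optimal.

2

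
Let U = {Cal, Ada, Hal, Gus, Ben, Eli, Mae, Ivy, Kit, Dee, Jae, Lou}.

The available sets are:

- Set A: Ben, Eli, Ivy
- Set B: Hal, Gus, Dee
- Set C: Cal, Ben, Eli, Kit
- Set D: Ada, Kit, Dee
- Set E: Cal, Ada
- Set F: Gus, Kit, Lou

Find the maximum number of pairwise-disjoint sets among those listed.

A, B, E are pairwise disjoint (A={Ben,Eli,Ivy}; B={Hal,Gus,Dee}; E={Cal,Ada}).
Every remaining set overlaps one of these, and no 4 of the listed sets are pairwise disjoint, so 3 is the maximum.

3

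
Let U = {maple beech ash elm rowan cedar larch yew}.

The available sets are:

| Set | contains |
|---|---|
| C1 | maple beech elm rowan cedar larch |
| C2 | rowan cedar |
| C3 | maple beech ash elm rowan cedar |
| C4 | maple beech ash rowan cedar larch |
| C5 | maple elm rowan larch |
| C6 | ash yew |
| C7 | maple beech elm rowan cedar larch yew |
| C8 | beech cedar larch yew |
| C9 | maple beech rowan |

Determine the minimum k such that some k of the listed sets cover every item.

2

C1 and C6 together: C1 ∪ C6 = {maple, beech, ash, elm, rowan, cedar, larch, yew} — every item is covered.
No single set has all 8 items (the largest, C7, has 7), so 2 is optimal.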